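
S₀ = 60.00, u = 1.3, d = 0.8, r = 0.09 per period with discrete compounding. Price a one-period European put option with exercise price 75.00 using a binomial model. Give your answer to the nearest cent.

Risk-neutral probability p = (1 + 0.09 − 0.8)/(1.3 − 0.8) = 0.2900/0.5000 = 0.5800
Terminal stock prices: S_u = 78, S_d = 48
Terminal payoffs (K − S): max(-3, 0) = 0, max(27, 0) = 27
Node 0 (S = 60): V_0 = 1/1.09·[0.5800·0.0000 + 0.4200·27.0000] = 10.4037

10.40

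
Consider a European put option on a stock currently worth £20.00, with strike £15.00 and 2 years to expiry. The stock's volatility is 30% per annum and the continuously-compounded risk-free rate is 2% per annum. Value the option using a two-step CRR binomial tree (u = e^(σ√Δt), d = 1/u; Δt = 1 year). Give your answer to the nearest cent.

£1.13

CRR parameters: u = e^(σ√Δt) = e^(0.3·√1) = 1.3499, d = 1/u = 0.7408
Per-period rate: rΔt = 0.02·1 = 0.02, so R = e^0.02 = 1.0202
Risk-neutral probability p = (e^0.02 − 0.7408)/(1.3499 − 0.7408) = 0.2794/0.6090 = 0.4587
Terminal stock prices: S_uu = 36.44, S_ud = 20, S_dd = 10.98
Terminal payoffs (K − S): max(-21.44, 0) = 0, max(-5, 0) = 0, max(4.024, 0) = 4.024
Node u (S = 27): V_u = e^(−0.02)·[0.4587·0.0000 + 0.5413·0.0000] = 0.0000
Node d (S = 14.82): V_d = e^(−0.02)·[0.4587·0.0000 + 0.5413·4.0238] = 2.1348
Node 0 (S = 20): V_0 = e^(−0.02)·[0.4587·0.0000 + 0.5413·2.1348] = 1.1326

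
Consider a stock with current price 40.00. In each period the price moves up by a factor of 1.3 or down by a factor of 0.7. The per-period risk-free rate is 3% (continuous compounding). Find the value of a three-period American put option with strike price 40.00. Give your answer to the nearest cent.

6.83

Risk-neutral probability p = (e^0.03 − 0.7)/(1.3 − 0.7) = 0.3305/0.6000 = 0.5508
Terminal stock prices: S_uuu = 87.88, S_uud = 47.32, S_udd = 25.48, S_ddd = 13.72
Terminal payoffs (K − S): max(-47.88, 0) = 0, max(-7.32, 0) = 0, max(14.52, 0) = 14.52, max(26.28, 0) = 26.28
Node uu (S = 67.6): continuation = e^(−0.03)·[0.5508·0.0000 + 0.4492·0.0000] = 0.0000; exercise value = 0.0000 ≤ continuation, so V_uu = 0.0000
Node ud (S = 36.4): continuation = e^(−0.03)·[0.5508·0.0000 + 0.4492·14.5200] = 6.3302; exercise value = 3.6000 ≤ continuation, so V_ud = 6.3302
Node dd (S = 19.6): continuation = e^(−0.03)·[0.5508·14.5200 + 0.4492·26.2800] = 19.2178; exercise value = 20.4000 > continuation, so V_dd = 20.4000 (exercise)
Node u (S = 52): continuation = e^(−0.03)·[0.5508·0.0000 + 0.4492·6.3302] = 2.7598; exercise value = 0.0000 ≤ continuation, so V_u = 2.7598
Node d (S = 28): continuation = e^(−0.03)·[0.5508·6.3302 + 0.4492·20.4000] = 12.2771; exercise value = 12.0000 ≤ continuation, so V_d = 12.2771
Node 0 (S = 40): continuation = e^(−0.03)·[0.5508·2.7598 + 0.4492·12.2771] = 6.8274; exercise value = 0.0000 ≤ continuation, so V_0 = 6.8274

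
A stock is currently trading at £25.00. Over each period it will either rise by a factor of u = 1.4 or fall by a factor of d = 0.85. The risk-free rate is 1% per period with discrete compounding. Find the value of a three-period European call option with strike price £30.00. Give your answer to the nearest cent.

Risk-neutral probability p = (1 + 0.01 − 0.85)/(1.4 − 0.85) = 0.1600/0.5500 = 0.2909
Terminal stock prices: S_uuu = 68.6, S_uud = 41.65, S_udd = 25.29, S_ddd = 15.35
Terminal payoffs (S − K): max(38.6, 0) = 38.6, max(11.65, 0) = 11.65, max(-4.713, 0) = 0, max(-14.65, 0) = 0
Node uu (S = 49): V_uu = 1/1.01·[0.2909·38.6000 + 0.7091·11.6500] = 19.2970
Node ud (S = 29.75): V_ud = 1/1.01·[0.2909·11.6500 + 0.7091·0.0000] = 3.3555
Node dd (S = 18.06): V_dd = 1/1.01·[0.2909·0.0000 + 0.7091·0.0000] = 0.0000
Node u (S = 35): V_u = 1/1.01·[0.2909·19.2970 + 0.7091·3.3555] = 7.9139
Node d (S = 21.25): V_d = 1/1.01·[0.2909·3.3555 + 0.7091·0.0000] = 0.9665
Node 0 (S = 25): V_0 = 1/1.01·[0.2909·7.9139 + 0.7091·0.9665] = 2.9580

£2.96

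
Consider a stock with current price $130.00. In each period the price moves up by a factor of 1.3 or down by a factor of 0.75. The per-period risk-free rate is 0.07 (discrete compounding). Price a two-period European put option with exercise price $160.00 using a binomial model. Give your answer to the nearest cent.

$27.40

Risk-neutral probability p = (1 + 0.07 − 0.75)/(1.3 − 0.75) = 0.3200/0.5500 = 0.5818
Terminal stock prices: S_uu = 219.7, S_ud = 126.8, S_dd = 73.12
Terminal payoffs (K − S): max(-59.7, 0) = 0, max(33.25, 0) = 33.25, max(86.88, 0) = 86.88
Node u (S = 169): V_u = 1/1.07·[0.5818·0.0000 + 0.4182·33.2500] = 12.9949
Node d (S = 97.5): V_d = 1/1.07·[0.5818·33.2500 + 0.4182·86.8750] = 52.0327
Node 0 (S = 130): V_0 = 1/1.07·[0.5818·12.9949 + 0.4182·52.0327] = 27.4017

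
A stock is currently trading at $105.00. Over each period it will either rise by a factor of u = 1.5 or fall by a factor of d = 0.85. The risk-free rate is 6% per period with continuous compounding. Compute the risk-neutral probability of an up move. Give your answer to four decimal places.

p = 0.3259

Risk-neutral probability p = (e^0.06 − 0.85)/(1.5 − 0.85) = 0.2118/0.6500 = 0.3259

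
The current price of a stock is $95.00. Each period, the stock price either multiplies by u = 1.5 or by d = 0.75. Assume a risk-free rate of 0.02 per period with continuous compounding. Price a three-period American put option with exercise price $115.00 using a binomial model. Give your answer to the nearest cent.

$33.88

Risk-neutral probability p = (e^0.02 − 0.75)/(1.5 − 0.75) = 0.2702/0.7500 = 0.3603
Terminal stock prices: S_uuu = 320.6, S_uud = 160.3, S_udd = 80.16, S_ddd = 40.08
Terminal payoffs (K − S): max(-205.6, 0) = 0, max(-45.31, 0) = 0, max(34.84, 0) = 34.84, max(74.92, 0) = 74.92
Node uu (S = 213.8): continuation = e^(−0.02)·[0.3603·0.0000 + 0.6397·0.0000] = 0.0000; exercise value = 0.0000 ≤ continuation, so V_uu = 0.0000
Node ud (S = 106.9): continuation = e^(−0.02)·[0.3603·0.0000 + 0.6397·34.8438] = 21.8493; exercise value = 8.1250 ≤ continuation, so V_ud = 21.8493
Node dd (S = 53.44): continuation = e^(−0.02)·[0.3603·34.8438 + 0.6397·74.9219] = 59.2853; exercise value = 61.5625 > continuation, so V_dd = 61.5625 (exercise)
Node u (S = 142.5): continuation = e^(−0.02)·[0.3603·0.0000 + 0.6397·21.8493] = 13.7009; exercise value = 0.0000 ≤ continuation, so V_u = 13.7009
Node d (S = 71.25): continuation = e^(−0.02)·[0.3603·21.8493 + 0.6397·61.5625] = 46.3194; exercise value = 43.7500 ≤ continuation, so V_d = 46.3194
Node 0 (S = 95): continuation = e^(−0.02)·[0.3603·13.7009 + 0.6397·46.3194] = 33.8835; exercise value = 20.0000 ≤ continuation, so V_0 = 33.8835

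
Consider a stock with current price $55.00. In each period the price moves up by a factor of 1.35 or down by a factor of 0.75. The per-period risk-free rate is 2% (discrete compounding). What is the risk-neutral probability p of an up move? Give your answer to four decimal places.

Risk-neutral probability p = (1 + 0.02 − 0.75)/(1.35 − 0.75) = 0.2700/0.6000 = 0.4500

p = 0.4500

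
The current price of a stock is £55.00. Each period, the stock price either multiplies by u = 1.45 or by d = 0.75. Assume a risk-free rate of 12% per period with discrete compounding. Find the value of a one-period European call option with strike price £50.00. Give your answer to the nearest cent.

£14.04

Risk-neutral probability p = (1 + 0.12 − 0.75)/(1.45 − 0.75) = 0.3700/0.7000 = 0.5286
Terminal stock prices: S_u = 79.75, S_d = 41.25
Terminal payoffs (S − K): max(29.75, 0) = 29.75, max(-8.75, 0) = 0
Node 0 (S = 55): V_0 = 1/1.12·[0.5286·29.7500 + 0.4714·0.0000] = 14.0402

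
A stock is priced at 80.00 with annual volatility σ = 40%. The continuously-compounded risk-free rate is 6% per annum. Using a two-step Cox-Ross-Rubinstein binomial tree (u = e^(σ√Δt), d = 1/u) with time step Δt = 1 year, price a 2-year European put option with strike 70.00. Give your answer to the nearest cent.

8.27

CRR parameters: u = e^(σ√Δt) = e^(0.4·√1) = 1.4918, d = 1/u = 0.6703
Per-period rate: rΔt = 0.06·1 = 0.06, so R = e^0.06 = 1.0618
Risk-neutral probability p = (e^0.06 − 0.6703)/(1.4918 − 0.6703) = 0.3915/0.8215 = 0.4766
Terminal stock prices: S_uu = 178, S_ud = 80, S_dd = 35.95
Terminal payoffs (K − S): max(-108, 0) = 0, max(-10, 0) = 0, max(34.05, 0) = 34.05
Node u (S = 119.3): V_u = e^(−0.06)·[0.4766·0.0000 + 0.5234·0.0000] = 0.0000
Node d (S = 53.63): V_d = e^(−0.06)·[0.4766·0.0000 + 0.5234·34.0537] = 16.7862
Node 0 (S = 80): V_0 = e^(−0.06)·[0.4766·0.0000 + 0.5234·16.7862] = 8.2745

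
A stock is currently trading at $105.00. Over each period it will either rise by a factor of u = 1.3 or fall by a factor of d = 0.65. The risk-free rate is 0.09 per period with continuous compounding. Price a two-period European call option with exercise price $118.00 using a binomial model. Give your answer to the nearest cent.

Risk-neutral probability p = (e^0.09 − 0.65)/(1.3 − 0.65) = 0.4442/0.6500 = 0.6833
Terminal stock prices: S_uu = 177.5, S_ud = 88.73, S_dd = 44.36
Terminal payoffs (S − K): max(59.45, 0) = 59.45, max(-29.27, 0) = 0, max(-73.64, 0) = 0
Node u (S = 136.5): V_u = e^(−0.09)·[0.6833·59.4500 + 0.3167·0.0000] = 37.1283
Node d (S = 68.25): V_d = e^(−0.09)·[0.6833·0.0000 + 0.3167·0.0000] = 0.0000
Node 0 (S = 105): V_0 = e^(−0.09)·[0.6833·37.1283 + 0.3167·0.0000] = 23.1878

$23.19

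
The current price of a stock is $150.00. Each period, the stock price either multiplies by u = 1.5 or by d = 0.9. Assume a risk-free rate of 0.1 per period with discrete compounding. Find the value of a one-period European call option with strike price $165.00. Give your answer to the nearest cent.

$18.18

Risk-neutral probability p = (1 + 0.1 − 0.9)/(1.5 − 0.9) = 0.2000/0.6000 = 0.3333
Terminal stock prices: S_u = 225, S_d = 135
Terminal payoffs (S − K): max(60, 0) = 60, max(-30, 0) = 0
Node 0 (S = 150): V_0 = 1/1.1·[0.3333·60.0000 + 0.6667·0.0000] = 18.1818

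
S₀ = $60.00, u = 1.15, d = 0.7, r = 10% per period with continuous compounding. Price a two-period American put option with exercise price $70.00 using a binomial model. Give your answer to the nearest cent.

Risk-neutral probability p = (e^0.1 − 0.7)/(1.15 − 0.7) = 0.4052/0.4500 = 0.9004
Terminal stock prices: S_uu = 79.35, S_ud = 48.3, S_dd = 29.4
Terminal payoffs (K − S): max(-9.35, 0) = 0, max(21.7, 0) = 21.7, max(40.6, 0) = 40.6
Node u (S = 69): continuation = e^(−0.1)·[0.9004·0.0000 + 0.0996·21.7000] = 1.9560; exercise value = 1.0000 ≤ continuation, so V_u = 1.9560
Node d (S = 42): continuation = e^(−0.1)·[0.9004·21.7000 + 0.0996·40.6000] = 21.3386; exercise value = 28.0000 > continuation, so V_d = 28.0000 (exercise)
Node 0 (S = 60): continuation = e^(−0.1)·[0.9004·1.9560 + 0.0996·28.0000] = 4.1175; exercise value = 10.0000 > continuation, so V_0 = 10.0000 (exercise)

$10.00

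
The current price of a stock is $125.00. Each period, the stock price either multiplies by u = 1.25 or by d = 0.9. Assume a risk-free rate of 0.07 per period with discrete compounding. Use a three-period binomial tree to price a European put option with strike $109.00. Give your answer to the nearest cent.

Risk-neutral probability p = (1 + 0.07 − 0.9)/(1.25 − 0.9) = 0.1700/0.3500 = 0.4857
Terminal stock prices: S_uuu = 244.1, S_uud = 175.8, S_udd = 126.6, S_ddd = 91.13
Terminal payoffs (K − S): max(-135.1, 0) = 0, max(-66.78, 0) = 0, max(-17.56, 0) = 0, max(17.87, 0) = 17.87
Node uu (S = 195.3): V_uu = 1/1.07·[0.4857·0.0000 + 0.5143·0.0000] = 0.0000
Node ud (S = 140.6): V_ud = 1/1.07·[0.4857·0.0000 + 0.5143·0.0000] = 0.0000
Node dd (S = 101.2): V_dd = 1/1.07·[0.4857·0.0000 + 0.5143·17.8750] = 8.5915
Node u (S = 156.2): V_u = 1/1.07·[0.4857·0.0000 + 0.5143·0.0000] = 0.0000
Node d (S = 112.5): V_d = 1/1.07·[0.4857·0.0000 + 0.5143·8.5915] = 4.1294
Node 0 (S = 125): V_0 = 1/1.07·[0.4857·0.0000 + 0.5143·4.1294] = 1.9848

$1.98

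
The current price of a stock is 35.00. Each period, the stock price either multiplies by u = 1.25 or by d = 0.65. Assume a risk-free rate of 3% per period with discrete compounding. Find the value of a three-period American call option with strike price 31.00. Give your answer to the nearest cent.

Risk-neutral probability p = (1 + 0.03 − 0.65)/(1.25 − 0.65) = 0.3800/0.6000 = 0.6333
Terminal stock prices: S_uuu = 68.36, S_uud = 35.55, S_udd = 18.48, S_ddd = 9.612
Terminal payoffs (S − K): max(37.36, 0) = 37.36, max(4.547, 0) = 4.547, max(-12.52, 0) = 0, max(-21.39, 0) = 0
Node uu (S = 54.69): continuation = 1/1.03·[0.6333·37.3594 + 0.3667·4.5469] = 24.5904; exercise value = 23.6875 ≤ continuation, so V_uu = 24.5904
Node ud (S = 28.44): continuation = 1/1.03·[0.6333·4.5469 + 0.3667·0.0000] = 2.7958; exercise value = 0.0000 ≤ continuation, so V_ud = 2.7958
Node dd (S = 14.79): continuation = 1/1.03·[0.6333·0.0000 + 0.3667·0.0000] = 0.0000; exercise value = 0.0000 ≤ continuation, so V_dd = 0.0000
Node u (S = 43.75): continuation = 1/1.03·[0.6333·24.5904 + 0.3667·2.7958] = 16.1156; exercise value = 12.7500 ≤ continuation, so V_u = 16.1156
Node d (S = 22.75): continuation = 1/1.03·[0.6333·2.7958 + 0.3667·0.0000] = 1.7191; exercise value = 0.0000 ≤ continuation, so V_d = 1.7191
Node 0 (S = 35): continuation = 1/1.03·[0.6333·16.1156 + 0.3667·1.7191] = 10.5212; exercise value = 4.0000 ≤ continuation, so V_0 = 10.5212

10.52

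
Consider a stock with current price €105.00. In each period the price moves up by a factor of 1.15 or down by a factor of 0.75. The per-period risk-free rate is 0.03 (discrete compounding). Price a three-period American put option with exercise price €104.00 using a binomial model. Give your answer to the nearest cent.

Risk-neutral probability p = (1 + 0.03 − 0.75)/(1.15 − 0.75) = 0.2800/0.4000 = 0.7000
Terminal stock prices: S_uuu = 159.7, S_uud = 104.1, S_udd = 67.92, S_ddd = 44.3
Terminal payoffs (K − S): max(-55.69, 0) = 0, max(-0.1469, 0) = 0, max(36.08, 0) = 36.08, max(59.7, 0) = 59.7
Node uu (S = 138.9): continuation = 1/1.03·[0.7000·0.0000 + 0.3000·0.0000] = 0.0000; exercise value = 0.0000 ≤ continuation, so V_uu = 0.0000
Node ud (S = 90.56): continuation = 1/1.03·[0.7000·0.0000 + 0.3000·36.0781] = 10.5082; exercise value = 13.4375 > continuation, so V_ud = 13.4375 (exercise)
Node dd (S = 59.06): continuation = 1/1.03·[0.7000·36.0781 + 0.3000·59.7031] = 41.9084; exercise value = 44.9375 > continuation, so V_dd = 44.9375 (exercise)
Node u (S = 120.7): continuation = 1/1.03·[0.7000·0.0000 + 0.3000·13.4375] = 3.9138; exercise value = 0.0000 ≤ continuation, so V_u = 3.9138
Node d (S = 78.75): continuation = 1/1.03·[0.7000·13.4375 + 0.3000·44.9375] = 22.2209; exercise value = 25.2500 > continuation, so V_d = 25.2500 (exercise)
Node 0 (S = 105): continuation = 1/1.03·[0.7000·3.9138 + 0.3000·25.2500] = 10.0143; exercise value = 0.0000 ≤ continuation, so V_0 = 10.0143

€10.01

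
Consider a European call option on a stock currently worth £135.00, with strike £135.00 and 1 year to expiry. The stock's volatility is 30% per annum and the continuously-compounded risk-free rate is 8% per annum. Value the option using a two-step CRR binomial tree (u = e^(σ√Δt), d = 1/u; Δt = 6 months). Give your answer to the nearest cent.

£19.39

CRR parameters: u = e^(σ√Δt) = e^(0.3·√0.5) = 1.2363, d = 1/u = 0.8089
Per-period rate: rΔt = 0.08·0.5 = 0.04, so R = e^0.04 = 1.0408
Risk-neutral probability p = (e^0.04 − 0.8089)/(1.2363 − 0.8089) = 0.2320/0.4275 = 0.5426
Terminal stock prices: S_uu = 206.3, S_ud = 135, S_dd = 88.32
Terminal payoffs (S − K): max(71.34, 0) = 71.34, max(0, 0) = 0, max(-46.68, 0) = 0
Node u (S = 166.9): V_u = e^(−0.04)·[0.5426·71.3428 + 0.4574·0.0000] = 37.1954
Node d (S = 109.2): V_d = e^(−0.04)·[0.5426·0.0000 + 0.4574·0.0000] = 0.0000
Node 0 (S = 135): V_0 = e^(−0.04)·[0.5426·37.1954 + 0.4574·0.0000] = 19.3923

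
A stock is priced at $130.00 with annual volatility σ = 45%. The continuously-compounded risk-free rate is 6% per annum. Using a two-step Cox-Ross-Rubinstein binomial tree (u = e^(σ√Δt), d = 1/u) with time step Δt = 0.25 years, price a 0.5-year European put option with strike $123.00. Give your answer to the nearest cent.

$10.63

CRR parameters: u = e^(σ√Δt) = e^(0.45·√0.25) = 1.2523, d = 1/u = 0.7985
Per-period rate: rΔt = 0.06·0.25 = 0.015, so R = e^0.015 = 1.0151
Risk-neutral probability p = (e^0.015 − 0.7985)/(1.2523 − 0.7985) = 0.2166/0.4538 = 0.4773
Terminal stock prices: S_uu = 203.9, S_ud = 130, S_dd = 82.89
Terminal payoffs (K − S): max(-80.88, 0) = 0, max(-7, 0) = 0, max(40.11, 0) = 40.11
Node u (S = 162.8): V_u = e^(−0.015)·[0.4773·0.0000 + 0.5227·0.0000] = 0.0000
Node d (S = 103.8): V_d = e^(−0.015)·[0.4773·0.0000 + 0.5227·40.1083] = 20.6529
Node 0 (S = 130): V_0 = e^(−0.015)·[0.4773·0.0000 + 0.5227·20.6529] = 10.6348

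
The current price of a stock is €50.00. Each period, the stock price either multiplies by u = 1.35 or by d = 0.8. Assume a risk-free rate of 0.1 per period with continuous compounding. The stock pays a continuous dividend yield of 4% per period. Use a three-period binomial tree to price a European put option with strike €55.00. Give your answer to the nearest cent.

€6.56

Per-period risk-free factor R = e^0.1 = 1.1052; dividend-adjusted growth = e^(0.1−0.04) = 1.0618.
Risk-neutral probability p = (1.0618 − 0.8)/(1.35 − 0.8) = 0.2618/0.5500 = 0.4761
Terminal stock prices: S_uuu = 123, S_uud = 72.9, S_udd = 43.2, S_ddd = 25.6
Terminal payoffs (K − S): max(-68.02, 0) = 0, max(-17.9, 0) = 0, max(11.8, 0) = 11.8, max(29.4, 0) = 29.4
Node uu (S = 91.13): V_uu = e^(−0.1)·[0.4761·0.0000 + 0.5239·0.0000] = 0.0000
Node ud (S = 54): V_ud = e^(−0.1)·[0.4761·0.0000 + 0.5239·11.8000] = 5.5941
Node dd (S = 32): V_dd = e^(−0.1)·[0.4761·11.8000 + 0.5239·29.4000] = 19.0208
Node u (S = 67.5): V_u = e^(−0.1)·[0.4761·0.0000 + 0.5239·5.5941] = 2.6520
Node d (S = 40): V_d = e^(−0.1)·[0.4761·5.5941 + 0.5239·19.0208] = 11.4270
Node 0 (S = 50): V_0 = e^(−0.1)·[0.4761·2.6520 + 0.5239·11.4270] = 6.5596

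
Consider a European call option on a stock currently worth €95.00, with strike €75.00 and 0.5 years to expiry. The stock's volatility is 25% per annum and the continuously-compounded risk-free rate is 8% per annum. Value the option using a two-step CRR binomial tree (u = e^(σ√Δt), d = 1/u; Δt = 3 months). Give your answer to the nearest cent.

CRR parameters: u = e^(σ√Δt) = e^(0.25·√0.25) = 1.1331, d = 1/u = 0.8825
Per-period rate: rΔt = 0.08·0.25 = 0.02, so R = e^0.02 = 1.0202
Risk-neutral probability p = (e^0.02 − 0.8825)/(1.1331 − 0.8825) = 0.1377/0.2507 = 0.5494
Terminal stock prices: S_uu = 122, S_ud = 95, S_dd = 73.99
Terminal payoffs (S − K): max(46.98, 0) = 46.98, max(20, 0) = 20, max(-1.014, 0) = 0
Node u (S = 107.6): V_u = e^(−0.02)·[0.5494·46.9824 + 0.4506·20.0000] = 34.1342
Node d (S = 83.84): V_d = e^(−0.02)·[0.5494·20.0000 + 0.4506·0.0000] = 10.7701
Node 0 (S = 95): V_0 = e^(−0.02)·[0.5494·34.1342 + 0.4506·10.7701] = 23.1386

€23.14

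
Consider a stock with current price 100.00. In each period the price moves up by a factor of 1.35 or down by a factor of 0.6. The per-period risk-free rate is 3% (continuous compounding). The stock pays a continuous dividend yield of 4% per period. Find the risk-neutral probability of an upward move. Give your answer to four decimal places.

p = 0.5201

Per-period risk-free factor R = e^0.03 = 1.0305; dividend-adjusted growth = e^(0.03−0.04) = 0.9900.
Risk-neutral probability p = (0.9900 − 0.6)/(1.35 − 0.6) = 0.3900/0.7500 = 0.5201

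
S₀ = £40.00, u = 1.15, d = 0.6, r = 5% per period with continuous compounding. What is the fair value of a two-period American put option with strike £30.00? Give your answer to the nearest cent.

£1.34

Risk-neutral probability p = (e^0.05 − 0.6)/(1.15 − 0.6) = 0.4513/0.5500 = 0.8205
Terminal stock prices: S_uu = 52.9, S_ud = 27.6, S_dd = 14.4
Terminal payoffs (K − S): max(-22.9, 0) = 0, max(2.4, 0) = 2.4, max(15.6, 0) = 15.6
Node u (S = 46): continuation = e^(−0.05)·[0.8205·0.0000 + 0.1795·2.4000] = 0.4098; exercise value = 0.0000 ≤ continuation, so V_u = 0.4098
Node d (S = 24): continuation = e^(−0.05)·[0.8205·2.4000 + 0.1795·15.6000] = 4.5369; exercise value = 6.0000 > continuation, so V_d = 6.0000 (exercise)
Node 0 (S = 40): continuation = e^(−0.05)·[0.8205·0.4098 + 0.1795·6.0000] = 1.3444; exercise value = 0.0000 ≤ continuation, so V_0 = 1.3444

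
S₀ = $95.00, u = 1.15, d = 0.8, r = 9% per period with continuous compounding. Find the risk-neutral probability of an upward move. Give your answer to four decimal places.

p = 0.8405

Risk-neutral probability p = (e^0.09 − 0.8)/(1.15 − 0.8) = 0.2942/0.3500 = 0.8405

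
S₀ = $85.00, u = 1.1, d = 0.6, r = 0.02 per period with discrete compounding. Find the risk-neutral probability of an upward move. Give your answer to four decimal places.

p = 0.8400

Risk-neutral probability p = (1 + 0.02 − 0.6)/(1.1 − 0.6) = 0.4200/0.5000 = 0.8400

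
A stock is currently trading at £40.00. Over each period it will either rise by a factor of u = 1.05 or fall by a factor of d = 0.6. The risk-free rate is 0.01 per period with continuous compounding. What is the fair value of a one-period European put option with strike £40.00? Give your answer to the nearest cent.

£1.41

Risk-neutral probability p = (e^0.01 − 0.6)/(1.05 − 0.6) = 0.4101/0.4500 = 0.9112
Terminal stock prices: S_u = 42, S_d = 24
Terminal payoffs (K − S): max(-2, 0) = 0, max(16, 0) = 16
Node 0 (S = 40): V_0 = e^(−0.01)·[0.9112·0.0000 + 0.0888·16.0000] = 1.4063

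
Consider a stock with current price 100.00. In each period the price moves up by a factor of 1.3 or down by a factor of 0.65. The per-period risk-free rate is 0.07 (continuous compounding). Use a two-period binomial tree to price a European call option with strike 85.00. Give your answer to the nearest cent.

Risk-neutral probability p = (e^0.07 − 0.65)/(1.3 − 0.65) = 0.4225/0.6500 = 0.6500
Terminal stock prices: S_uu = 169, S_ud = 84.5, S_dd = 42.25
Terminal payoffs (S − K): max(84, 0) = 84, max(-0.5, 0) = 0, max(-42.75, 0) = 0
Node u (S = 130): V_u = e^(−0.07)·[0.6500·84.0000 + 0.3500·0.0000] = 50.9097
Node d (S = 65): V_d = e^(−0.07)·[0.6500·0.0000 + 0.3500·0.0000] = 0.0000
Node 0 (S = 100): V_0 = e^(−0.07)·[0.6500·50.9097 + 0.3500·0.0000] = 30.8547

30.85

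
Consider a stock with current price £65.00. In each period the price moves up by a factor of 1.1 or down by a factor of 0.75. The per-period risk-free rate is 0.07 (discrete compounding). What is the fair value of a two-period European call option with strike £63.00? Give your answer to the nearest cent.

£11.43

Risk-neutral probability p = (1 + 0.07 − 0.75)/(1.1 − 0.75) = 0.3200/0.3500 = 0.9143
Terminal stock prices: S_uu = 78.65, S_ud = 53.62, S_dd = 36.56
Terminal payoffs (S − K): max(15.65, 0) = 15.65, max(-9.375, 0) = 0, max(-26.44, 0) = 0
Node u (S = 71.5): V_u = 1/1.07·[0.9143·15.6500 + 0.0857·0.0000] = 13.3725
Node d (S = 48.75): V_d = 1/1.07·[0.9143·0.0000 + 0.0857·0.0000] = 0.0000
Node 0 (S = 65): V_0 = 1/1.07·[0.9143·13.3725 + 0.0857·0.0000] = 11.4264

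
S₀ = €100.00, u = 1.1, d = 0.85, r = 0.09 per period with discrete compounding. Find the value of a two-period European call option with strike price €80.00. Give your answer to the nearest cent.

Risk-neutral probability p = (1 + 0.09 − 0.85)/(1.1 − 0.85) = 0.2400/0.2500 = 0.9600
Terminal stock prices: S_uu = 121, S_ud = 93.5, S_dd = 72.25
Terminal payoffs (S − K): max(41, 0) = 41, max(13.5, 0) = 13.5, max(-7.75, 0) = 0
Node u (S = 110): V_u = 1/1.09·[0.9600·41.0000 + 0.0400·13.5000] = 36.6055
Node d (S = 85): V_d = 1/1.09·[0.9600·13.5000 + 0.0400·0.0000] = 11.8899
Node 0 (S = 100): V_0 = 1/1.09·[0.9600·36.6055 + 0.0400·11.8899] = 32.6760

€32.68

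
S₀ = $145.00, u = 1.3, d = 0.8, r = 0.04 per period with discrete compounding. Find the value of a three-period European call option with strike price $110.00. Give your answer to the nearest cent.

$51.68

Risk-neutral probability p = (1 + 0.04 − 0.8)/(1.3 − 0.8) = 0.2400/0.5000 = 0.4800
Terminal stock prices: S_uuu = 318.6, S_uud = 196, S_udd = 120.6, S_ddd = 74.24
Terminal payoffs (S − K): max(208.6, 0) = 208.6, max(86.04, 0) = 86.04, max(10.64, 0) = 10.64, max(-35.76, 0) = 0
Node uu (S = 245.1): V_uu = 1/1.04·[0.4800·208.5650 + 0.5200·86.0400] = 139.2808
Node ud (S = 150.8): V_ud = 1/1.04·[0.4800·86.0400 + 0.5200·10.6400] = 45.0308
Node dd (S = 92.8): V_dd = 1/1.04·[0.4800·10.6400 + 0.5200·0.0000] = 4.9108
Node u (S = 188.5): V_u = 1/1.04·[0.4800·139.2808 + 0.5200·45.0308] = 86.7988
Node d (S = 116): V_d = 1/1.04·[0.4800·45.0308 + 0.5200·4.9108] = 23.2388
Node 0 (S = 145): V_0 = 1/1.04·[0.4800·86.7988 + 0.5200·23.2388] = 51.6804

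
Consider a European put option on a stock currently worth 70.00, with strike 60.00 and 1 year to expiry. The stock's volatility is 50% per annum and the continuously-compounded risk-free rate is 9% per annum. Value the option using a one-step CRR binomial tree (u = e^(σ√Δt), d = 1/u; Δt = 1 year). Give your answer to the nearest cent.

CRR parameters: u = e^(σ√Δt) = e^(0.5·√1) = 1.6487, d = 1/u = 0.6065
Per-period rate: rΔt = 0.09·1 = 0.09, so R = e^0.09 = 1.0942
Risk-neutral probability p = (e^0.09 − 0.6065)/(1.6487 − 0.6065) = 0.4876/1.0422 = 0.4679
Terminal stock prices: S_u = 115.4, S_d = 42.46
Terminal payoffs (K − S): max(-55.41, 0) = 0, max(17.54, 0) = 17.54
Node 0 (S = 70): V_0 = e^(−0.09)·[0.4679·0.0000 + 0.5321·17.5429] = 8.5311

8.53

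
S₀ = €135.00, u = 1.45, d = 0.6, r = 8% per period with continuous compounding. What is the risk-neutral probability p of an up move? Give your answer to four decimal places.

Risk-neutral probability p = (e^0.08 − 0.6)/(1.45 − 0.6) = 0.4833/0.8500 = 0.5686

p = 0.5686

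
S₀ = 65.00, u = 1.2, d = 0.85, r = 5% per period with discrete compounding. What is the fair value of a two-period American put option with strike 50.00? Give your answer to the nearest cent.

Risk-neutral probability p = (1 + 0.05 − 0.85)/(1.2 − 0.85) = 0.2000/0.3500 = 0.5714
Terminal stock prices: S_uu = 93.6, S_ud = 66.3, S_dd = 46.96
Terminal payoffs (K − S): max(-43.6, 0) = 0, max(-16.3, 0) = 0, max(3.038, 0) = 3.038
Node u (S = 78): continuation = 1/1.05·[0.5714·0.0000 + 0.4286·0.0000] = 0.0000; exercise value = 0.0000 ≤ continuation, so V_u = 0.0000
Node d (S = 55.25): continuation = 1/1.05·[0.5714·0.0000 + 0.4286·3.0375] = 1.2398; exercise value = 0.0000 ≤ continuation, so V_d = 1.2398
Node 0 (S = 65): continuation = 1/1.05·[0.5714·0.0000 + 0.4286·1.2398] = 0.5060; exercise value = 0.0000 ≤ continuation, so V_0 = 0.5060

0.51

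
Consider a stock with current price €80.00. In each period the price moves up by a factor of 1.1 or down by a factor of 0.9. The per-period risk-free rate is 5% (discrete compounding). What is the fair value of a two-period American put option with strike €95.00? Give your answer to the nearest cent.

€15.00

Risk-neutral probability p = (1 + 0.05 − 0.9)/(1.1 − 0.9) = 0.1500/0.2000 = 0.7500
Terminal stock prices: S_uu = 96.8, S_ud = 79.2, S_dd = 64.8
Terminal payoffs (K − S): max(-1.8, 0) = 0, max(15.8, 0) = 15.8, max(30.2, 0) = 30.2
Node u (S = 88): continuation = 1/1.05·[0.7500·0.0000 + 0.2500·15.8000] = 3.7619; exercise value = 7.0000 > continuation, so V_u = 7.0000 (exercise)
Node d (S = 72): continuation = 1/1.05·[0.7500·15.8000 + 0.2500·30.2000] = 18.4762; exercise value = 23.0000 > continuation, so V_d = 23.0000 (exercise)
Node 0 (S = 80): continuation = 1/1.05·[0.7500·7.0000 + 0.2500·23.0000] = 10.4762; exercise value = 15.0000 > continuation, so V_0 = 15.0000 (exercise)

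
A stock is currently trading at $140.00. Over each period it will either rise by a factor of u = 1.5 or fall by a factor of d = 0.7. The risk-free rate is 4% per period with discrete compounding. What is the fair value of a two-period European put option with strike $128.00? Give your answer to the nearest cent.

Risk-neutral probability p = (1 + 0.04 − 0.7)/(1.5 − 0.7) = 0.3400/0.8000 = 0.4250
Terminal stock prices: S_uu = 315, S_ud = 147, S_dd = 68.6
Terminal payoffs (K − S): max(-187, 0) = 0, max(-19, 0) = 0, max(59.4, 0) = 59.4
Node u (S = 210): V_u = 1/1.04·[0.4250·0.0000 + 0.5750·0.0000] = 0.0000
Node d (S = 98): V_d = 1/1.04·[0.4250·0.0000 + 0.5750·59.4000] = 32.8413
Node 0 (S = 140): V_0 = 1/1.04·[0.4250·0.0000 + 0.5750·32.8413] = 18.1575

$18.16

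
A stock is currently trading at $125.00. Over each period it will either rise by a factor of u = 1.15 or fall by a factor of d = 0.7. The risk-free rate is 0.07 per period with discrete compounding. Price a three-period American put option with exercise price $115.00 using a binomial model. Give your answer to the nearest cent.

$6.40

Risk-neutral probability p = (1 + 0.07 − 0.7)/(1.15 − 0.7) = 0.3700/0.4500 = 0.8222
Terminal stock prices: S_uuu = 190.1, S_uud = 115.7, S_udd = 70.44, S_ddd = 42.87
Terminal payoffs (K − S): max(-75.11, 0) = 0, max(-0.7187, 0) = 0, max(44.56, 0) = 44.56, max(72.12, 0) = 72.12
Node uu (S = 165.3): continuation = 1/1.07·[0.8222·0.0000 + 0.1778·0.0000] = 0.0000; exercise value = 0.0000 ≤ continuation, so V_uu = 0.0000
Node ud (S = 100.6): continuation = 1/1.07·[0.8222·0.0000 + 0.1778·44.5625] = 7.4039; exercise value = 14.3750 > continuation, so V_ud = 14.3750 (exercise)
Node dd (S = 61.25): continuation = 1/1.07·[0.8222·44.5625 + 0.1778·72.1250] = 46.2266; exercise value = 53.7500 > continuation, so V_dd = 53.7500 (exercise)
Node u (S = 143.8): continuation = 1/1.07·[0.8222·0.0000 + 0.1778·14.3750] = 2.3884; exercise value = 0.0000 ≤ continuation, so V_u = 2.3884
Node d (S = 87.5): continuation = 1/1.07·[0.8222·14.3750 + 0.1778·53.7500] = 19.9766; exercise value = 27.5000 > continuation, so V_d = 27.5000 (exercise)
Node 0 (S = 125): continuation = 1/1.07·[0.8222·2.3884 + 0.1778·27.5000] = 6.4044; exercise value = 0.0000 ≤ continuation, so V_0 = 6.4044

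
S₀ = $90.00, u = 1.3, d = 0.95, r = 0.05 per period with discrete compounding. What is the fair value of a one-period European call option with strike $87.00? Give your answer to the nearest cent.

Risk-neutral probability p = (1 + 0.05 − 0.95)/(1.3 − 0.95) = 0.1000/0.3500 = 0.2857
Terminal stock prices: S_u = 117, S_d = 85.5
Terminal payoffs (S − K): max(30, 0) = 30, max(-1.5, 0) = 0
Node 0 (S = 90): V_0 = 1/1.05·[0.2857·30.0000 + 0.7143·0.0000] = 8.1633

$8.16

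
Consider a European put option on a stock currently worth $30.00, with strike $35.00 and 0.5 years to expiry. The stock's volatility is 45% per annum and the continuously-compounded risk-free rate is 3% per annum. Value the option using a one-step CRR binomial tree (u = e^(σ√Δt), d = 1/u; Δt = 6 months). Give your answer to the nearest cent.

CRR parameters: u = e^(σ√Δt) = e^(0.45·√0.5) = 1.3746, d = 1/u = 0.7275
Per-period rate: rΔt = 0.03·0.5 = 0.015, so R = e^0.015 = 1.0151
Risk-neutral probability p = (e^0.015 − 0.7275)/(1.3746 − 0.7275) = 0.2877/0.6472 = 0.4445
Terminal stock prices: S_u = 41.24, S_d = 21.82
Terminal payoffs (K − S): max(-6.239, 0) = 0, max(13.18, 0) = 13.18
Node 0 (S = 30): V_0 = e^(−0.015)·[0.4445·0.0000 + 0.5555·13.1762] = 7.2109

$7.21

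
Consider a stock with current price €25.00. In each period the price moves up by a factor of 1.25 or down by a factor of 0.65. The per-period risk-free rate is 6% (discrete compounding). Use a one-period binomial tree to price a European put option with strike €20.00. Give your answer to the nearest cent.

€1.12

Risk-neutral probability p = (1 + 0.06 − 0.65)/(1.25 − 0.65) = 0.4100/0.6000 = 0.6833
Terminal stock prices: S_u = 31.25, S_d = 16.25
Terminal payoffs (K − S): max(-11.25, 0) = 0, max(3.75, 0) = 3.75
Node 0 (S = 25): V_0 = 1/1.06·[0.6833·0.0000 + 0.3167·3.7500] = 1.1203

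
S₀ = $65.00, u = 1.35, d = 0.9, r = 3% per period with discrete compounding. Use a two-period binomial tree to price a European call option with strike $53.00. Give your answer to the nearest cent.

$15.21

Risk-neutral probability p = (1 + 0.03 − 0.9)/(1.35 − 0.9) = 0.1300/0.4500 = 0.2889
Terminal stock prices: S_uu = 118.5, S_ud = 78.98, S_dd = 52.65
Terminal payoffs (S − K): max(65.46, 0) = 65.46, max(25.98, 0) = 25.98, max(-0.35, 0) = 0
Node u (S = 87.75): V_u = 1/1.03·[0.2889·65.4625 + 0.7111·25.9750] = 36.2937
Node d (S = 58.5): V_d = 1/1.03·[0.2889·25.9750 + 0.7111·0.0000] = 7.2853
Node 0 (S = 65): V_0 = 1/1.03·[0.2889·36.2937 + 0.7111·7.2853] = 15.2092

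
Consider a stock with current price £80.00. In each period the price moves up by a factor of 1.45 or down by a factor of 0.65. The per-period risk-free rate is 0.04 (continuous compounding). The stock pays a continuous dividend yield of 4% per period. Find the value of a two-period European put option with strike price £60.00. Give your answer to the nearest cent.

£7.65

Per-period risk-free factor R = e^0.04 = 1.0408; dividend-adjusted growth = e^(0.04−0.04) = 1.0000.
Risk-neutral probability p = (1.0000 − 0.65)/(1.45 − 0.65) = 0.3500/0.8000 = 0.4375
Terminal stock prices: S_uu = 168.2, S_ud = 75.4, S_dd = 33.8
Terminal payoffs (K − S): max(-108.2, 0) = 0, max(-15.4, 0) = 0, max(26.2, 0) = 26.2
Node u (S = 116): V_u = e^(−0.04)·[0.4375·0.0000 + 0.5625·0.0000] = 0.0000
Node d (S = 52): V_d = e^(−0.04)·[0.4375·0.0000 + 0.5625·26.2000] = 14.1596
Node 0 (S = 80): V_0 = e^(−0.04)·[0.4375·0.0000 + 0.5625·14.1596] = 7.6525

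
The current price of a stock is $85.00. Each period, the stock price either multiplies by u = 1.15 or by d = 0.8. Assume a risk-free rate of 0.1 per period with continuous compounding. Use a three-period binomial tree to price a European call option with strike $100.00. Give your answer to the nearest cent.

$14.38

Risk-neutral probability p = (e^0.1 − 0.8)/(1.15 − 0.8) = 0.3052/0.3500 = 0.8719
Terminal stock prices: S_uuu = 129.3, S_uud = 89.93, S_udd = 62.56, S_ddd = 43.52
Terminal payoffs (S − K): max(29.27, 0) = 29.27, max(-10.07, 0) = 0, max(-37.44, 0) = 0, max(-56.48, 0) = 0
Node uu (S = 112.4): V_uu = e^(−0.1)·[0.8719·29.2744 + 0.1281·0.0000] = 23.0958
Node ud (S = 78.2): V_ud = e^(−0.1)·[0.8719·0.0000 + 0.1281·0.0000] = 0.0000
Node dd (S = 54.4): V_dd = e^(−0.1)·[0.8719·0.0000 + 0.1281·0.0000] = 0.0000
Node u (S = 97.75): V_u = e^(−0.1)·[0.8719·23.0958 + 0.1281·0.0000] = 18.2213
Node d (S = 68): V_d = e^(−0.1)·[0.8719·0.0000 + 0.1281·0.0000] = 0.0000
Node 0 (S = 85): V_0 = e^(−0.1)·[0.8719·18.2213 + 0.1281·0.0000] = 14.3756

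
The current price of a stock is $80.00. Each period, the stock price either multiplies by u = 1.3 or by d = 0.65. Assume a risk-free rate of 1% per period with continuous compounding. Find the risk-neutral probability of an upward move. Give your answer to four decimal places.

p = 0.5539

Risk-neutral probability p = (e^0.01 − 0.65)/(1.3 − 0.65) = 0.3601/0.6500 = 0.5539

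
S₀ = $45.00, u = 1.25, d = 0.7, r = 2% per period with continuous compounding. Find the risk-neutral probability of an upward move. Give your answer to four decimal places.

p = 0.5822

Risk-neutral probability p = (e^0.02 − 0.7)/(1.25 − 0.7) = 0.3202/0.5500 = 0.5822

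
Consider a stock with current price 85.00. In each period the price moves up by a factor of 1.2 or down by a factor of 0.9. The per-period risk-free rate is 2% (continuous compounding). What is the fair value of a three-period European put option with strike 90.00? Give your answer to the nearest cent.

8.68

Risk-neutral probability p = (e^0.02 − 0.9)/(1.2 − 0.9) = 0.1202/0.3000 = 0.4007
Terminal stock prices: S_uuu = 146.9, S_uud = 110.2, S_udd = 82.62, S_ddd = 61.97
Terminal payoffs (K − S): max(-56.88, 0) = 0, max(-20.16, 0) = 0, max(7.38, 0) = 7.38, max(28.03, 0) = 28.03
Node uu (S = 122.4): V_uu = e^(−0.02)·[0.4007·0.0000 + 0.5993·0.0000] = 0.0000
Node ud (S = 91.8): V_ud = e^(−0.02)·[0.4007·0.0000 + 0.5993·7.3800] = 4.3355
Node dd (S = 68.85): V_dd = e^(−0.02)·[0.4007·7.3800 + 0.5993·28.0350] = 19.3679
Node u (S = 102): V_u = e^(−0.02)·[0.4007·0.0000 + 0.5993·4.3355] = 2.5469
Node d (S = 76.5): V_d = e^(−0.02)·[0.4007·4.3355 + 0.5993·19.3679] = 13.0806
Node 0 (S = 85): V_0 = e^(−0.02)·[0.4007·2.5469 + 0.5993·13.0806] = 8.6846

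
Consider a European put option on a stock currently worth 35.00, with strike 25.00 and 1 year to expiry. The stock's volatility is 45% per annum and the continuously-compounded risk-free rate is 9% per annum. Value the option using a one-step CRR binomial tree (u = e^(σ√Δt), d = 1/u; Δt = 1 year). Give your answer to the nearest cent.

CRR parameters: u = e^(σ√Δt) = e^(0.45·√1) = 1.5683, d = 1/u = 0.6376
Per-period rate: rΔt = 0.09·1 = 0.09, so R = e^0.09 = 1.0942
Risk-neutral probability p = (e^0.09 − 0.6376)/(1.5683 − 0.6376) = 0.4565/0.9307 = 0.4905
Terminal stock prices: S_u = 54.89, S_d = 22.32
Terminal payoffs (K − S): max(-29.89, 0) = 0, max(2.683, 0) = 2.683
Node 0 (S = 35): V_0 = e^(−0.09)·[0.4905·0.0000 + 0.5095·2.6830] = 1.2492

1.25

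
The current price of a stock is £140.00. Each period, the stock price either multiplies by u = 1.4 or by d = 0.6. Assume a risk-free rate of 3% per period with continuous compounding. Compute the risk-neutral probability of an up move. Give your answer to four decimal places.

Risk-neutral probability p = (e^0.03 − 0.6)/(1.4 − 0.6) = 0.4305/0.8000 = 0.5381

p = 0.5381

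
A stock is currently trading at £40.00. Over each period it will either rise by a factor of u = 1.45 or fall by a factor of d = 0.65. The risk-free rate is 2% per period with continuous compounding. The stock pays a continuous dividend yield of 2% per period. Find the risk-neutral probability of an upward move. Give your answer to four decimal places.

p = 0.4375

Per-period risk-free factor R = e^0.02 = 1.0202; dividend-adjusted growth = e^(0.02−0.02) = 1.0000.
Risk-neutral probability p = (1.0000 − 0.65)/(1.45 − 0.65) = 0.3500/0.8000 = 0.4375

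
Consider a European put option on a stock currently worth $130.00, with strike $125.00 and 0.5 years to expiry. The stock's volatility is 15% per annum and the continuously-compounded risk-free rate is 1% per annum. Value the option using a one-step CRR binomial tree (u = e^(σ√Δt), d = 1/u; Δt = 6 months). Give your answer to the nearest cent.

$4.04

CRR parameters: u = e^(σ√Δt) = e^(0.15·√0.5) = 1.1119, d = 1/u = 0.8994
Per-period rate: rΔt = 0.01·0.5 = 0.005, so R = e^0.005 = 1.0050
Risk-neutral probability p = (e^0.005 − 0.8994)/(1.1119 − 0.8994) = 0.1056/0.2125 = 0.4971
Terminal stock prices: S_u = 144.5, S_d = 116.9
Terminal payoffs (K − S): max(-19.55, 0) = 0, max(8.083, 0) = 8.083
Node 0 (S = 130): V_0 = e^(−0.005)·[0.4971·0.0000 + 0.5029·8.0825] = 4.0445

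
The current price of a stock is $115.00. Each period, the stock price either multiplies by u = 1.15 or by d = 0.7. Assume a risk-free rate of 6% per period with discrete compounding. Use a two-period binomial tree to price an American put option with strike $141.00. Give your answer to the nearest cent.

Risk-neutral probability p = (1 + 0.06 − 0.7)/(1.15 − 0.7) = 0.3600/0.4500 = 0.8000
Terminal stock prices: S_uu = 152.1, S_ud = 92.57, S_dd = 56.35
Terminal payoffs (K − S): max(-11.09, 0) = 0, max(48.43, 0) = 48.43, max(84.65, 0) = 84.65
Node u (S = 132.2): continuation = 1/1.06·[0.8000·0.0000 + 0.2000·48.4250] = 9.1368; exercise value = 8.7500 ≤ continuation, so V_u = 9.1368
Node d (S = 80.5): continuation = 1/1.06·[0.8000·48.4250 + 0.2000·84.6500] = 52.5189; exercise value = 60.5000 > continuation, so V_d = 60.5000 (exercise)
Node 0 (S = 115): continuation = 1/1.06·[0.8000·9.1368 + 0.2000·60.5000] = 18.3108; exercise value = 26.0000 > continuation, so V_0 = 26.0000 (exercise)

$26.00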